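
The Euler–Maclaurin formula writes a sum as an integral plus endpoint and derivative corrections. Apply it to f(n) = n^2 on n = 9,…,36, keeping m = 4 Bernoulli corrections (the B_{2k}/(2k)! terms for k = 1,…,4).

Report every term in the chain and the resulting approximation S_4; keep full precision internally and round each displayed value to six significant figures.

S_4 ≈ 16002.0

The integral term ∫_9^36 x^2 dx = 15309.0.
Endpoint term: (f(9) + f(36))/2 = (81.0000 + 1296.00)/2 = 688.500.
Integral + boundary = 15997.5.
Order-1 term: 1/12 · (72.0000 − 18.0000) = 4.50000.
Running total after k=1: 16002.0.
Order-2 term: −1/720 · (0.00000 − 0.00000) = 0.00000.
Running total after k=2: 16002.0.
Order-3 term: 1/30240 · (0.00000 − 0.00000) = 0.00000.
Running total after k=3: 16002.0.
Order-4 term: −1/1209600 · (0.00000 − 0.00000) = 0.00000.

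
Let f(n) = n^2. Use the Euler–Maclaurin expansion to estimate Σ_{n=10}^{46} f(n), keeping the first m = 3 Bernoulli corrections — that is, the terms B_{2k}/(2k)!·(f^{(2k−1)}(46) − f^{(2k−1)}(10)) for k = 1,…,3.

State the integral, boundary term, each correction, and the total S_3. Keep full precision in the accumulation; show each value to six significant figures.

The integral term ∫_10^46 x^2 dx = 32112.0.
Boundary: ½(f(10) + f(46)) = ½(100.000 + 2116.00) = 1108.00.
So far: 33220.0.
Order-1 term: 1/12 · (92.0000 − 20.0000) = 6.00000.
Running total after k=1: 33226.0.
Order-2 term: −1/720 · (0.00000 − 0.00000) = 0.00000.
Running total after k=2: 33226.0.
Order-3 term: 1/30240 · (0.00000 − 0.00000) = 0.00000.

S_3 ≈ 33226.0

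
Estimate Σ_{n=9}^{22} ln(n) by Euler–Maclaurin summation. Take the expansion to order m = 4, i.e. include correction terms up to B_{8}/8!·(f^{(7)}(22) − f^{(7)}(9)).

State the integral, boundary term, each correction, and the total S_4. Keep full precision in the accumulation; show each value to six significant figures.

S_4 ≈ 37.8666

∫_9^22 ln(x) dx evaluates to 35.2279.
½[f(9) + f(22)] = ½[2.19722 + 3.09104] = 2.64413.
Running total after boundary: 37.8720.
Correction k=1: B_{2}/2! · (f^{(1)}(22) − f^{(1)}(9)) = 1/12 · (0.0454545 − 0.111111) = -0.00547138.
Partial sum through k=1: 37.8666.
Correction k=2: B_{4}/4! · (f^{(3)}(22) − f^{(3)}(9)) = −1/720 · (0.000187829 − 0.00274348) = 3.54952e-06.
Partial sum through k=2: 37.8666.
Correction k=3: B_{6}/6! · (f^{(5)}(22) − f^{(5)}(9)) = 1/30240 · (4.65691e-06 − 0.000406442) = -1.32865e-08.
Partial sum through k=3: 37.8666.
Correction k=4: B_{8}/8! · (f^{(7)}(22) − f^{(7)}(9)) = −1/1209600 · (2.88651e-07 − 0.000150534) = 1.24211e-10.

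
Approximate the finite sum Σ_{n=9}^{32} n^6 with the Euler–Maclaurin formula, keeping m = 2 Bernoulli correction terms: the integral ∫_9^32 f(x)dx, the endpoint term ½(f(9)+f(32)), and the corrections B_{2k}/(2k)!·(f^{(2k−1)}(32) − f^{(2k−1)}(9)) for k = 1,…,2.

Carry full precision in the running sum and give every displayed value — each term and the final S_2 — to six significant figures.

∫_9^32 x^6 dx evaluates to 4.90785e+09.
½[f(9) + f(32)] = ½[531441 + 1.07374e+09] = 5.37137e+08.
Integral + boundary = 5.44499e+09.
k=1: B_{2}/(2)! × [f^{(1)}(32) − f^{(1)}(9)] = 1/12 × (2.01327e+08 − 354294) = 1.67477e+07.
Partial sum through k=1: 5.46174e+09.
k=2: B_{4}/(4)! × [f^{(3)}(32) − f^{(3)}(9)] = −1/720 × (3.93216e+06 − 87480.0) = -5339.83.

S_2 ≈ 5.46173e+09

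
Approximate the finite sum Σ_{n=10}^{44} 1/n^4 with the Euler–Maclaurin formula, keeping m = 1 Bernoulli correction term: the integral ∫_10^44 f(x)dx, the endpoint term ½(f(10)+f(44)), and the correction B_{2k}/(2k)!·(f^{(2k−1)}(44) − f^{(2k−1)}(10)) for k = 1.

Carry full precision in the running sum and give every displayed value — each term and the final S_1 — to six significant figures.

S_1 ≈ 0.000382885

The integral term ∫_10^44 1/x^4 dx = 0.000329420.
Endpoint term: (f(10) + f(44))/2 = (0.000100000 + 2.66802e-07)/2 = 5.01334e-05.
Integral + boundary = 0.000379554.
Correction k=1: B_{2}/2! · (f^{(1)}(44) − f^{(1)}(10)) = 1/12 · (-2.42547e-08 − (-4.00000e-05)) = 3.33131e-06.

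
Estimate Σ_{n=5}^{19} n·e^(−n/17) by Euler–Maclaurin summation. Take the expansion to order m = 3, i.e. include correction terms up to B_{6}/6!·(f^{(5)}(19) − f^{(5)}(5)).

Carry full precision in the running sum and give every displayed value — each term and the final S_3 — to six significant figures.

Integral: ∫_5^19 x·e^(−x/17) dx = 78.5470.
Boundary: ½(f(5) + f(19)) = ½(3.72594 + 6.21392) = 4.96993.
So far: 83.5169.
Order-1 term: 1/12 · (-0.0384763 − 0.526016) = -0.0470410.
After k=1: 83.4699.
Order-2 term: −1/720 · (0.00213017 − 0.00697714) = 6.73190e-06.
After k=2: 83.4699.
Order-3 term: 1/30240 · (1.52024e-05 − 4.19867e-05) = -8.85725e-10.

S_3 ≈ 83.4699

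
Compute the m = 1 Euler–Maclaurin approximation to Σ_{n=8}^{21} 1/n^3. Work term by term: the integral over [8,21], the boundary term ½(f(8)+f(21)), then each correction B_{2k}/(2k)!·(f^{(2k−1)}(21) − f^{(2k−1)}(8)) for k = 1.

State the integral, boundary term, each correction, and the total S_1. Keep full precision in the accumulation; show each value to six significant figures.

S_1 ≈ 0.00776902

∫_8^21 1/x^3 dx evaluates to 0.00667871.
Endpoint term: (f(8) + f(21))/2 = (0.00195312 + 0.000107980)/2 = 0.00103055.
Integral + boundary = 0.00770927.
k=1: B_{2}/(2)! × [f^{(1)}(21) − f^{(1)}(8)] = 1/12 × (-1.54257e-05 − (-0.000732422)) = 5.97497e-05.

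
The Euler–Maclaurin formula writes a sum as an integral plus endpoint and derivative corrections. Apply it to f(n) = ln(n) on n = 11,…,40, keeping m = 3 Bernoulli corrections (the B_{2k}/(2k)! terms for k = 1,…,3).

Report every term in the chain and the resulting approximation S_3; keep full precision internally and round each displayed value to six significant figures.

Integral: ∫_11^40 ln(x) dx = 92.1783.
½[f(11) + f(40)] = ½[2.39790 + 3.68888] = 3.04339.
So far: 95.2217.
k=1: B_{2}/(2)! × [f^{(1)}(40) − f^{(1)}(11)] = 1/12 × (0.0250000 − 0.0909091) = -0.00549242.
Partial sum through k=1: 95.2162.
k=2: B_{4}/(4)! × [f^{(3)}(40) − f^{(3)}(11)] = −1/720 × (3.12500e-05 − 0.00150263) = 2.04358e-06.
Partial sum through k=2: 95.2162.
k=3: B_{6}/(6)! × [f^{(5)}(40) − f^{(5)}(11)] = 1/30240 × (2.34375e-07 − 0.000149021) = -4.92020e-09.

S_3 ≈ 95.2162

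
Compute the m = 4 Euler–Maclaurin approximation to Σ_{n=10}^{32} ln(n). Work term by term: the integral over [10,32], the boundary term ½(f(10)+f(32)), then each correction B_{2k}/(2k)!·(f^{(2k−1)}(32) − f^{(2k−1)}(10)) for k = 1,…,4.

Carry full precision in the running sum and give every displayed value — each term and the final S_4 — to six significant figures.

∫_10^32 ln(x) dx evaluates to 65.8777.
Endpoint term: (f(10) + f(32))/2 = (2.30259 + 3.46574)/2 = 2.88416.
So far: 68.7619.
k=1: B_{2}/(2)! × [f^{(1)}(32) − f^{(1)}(10)] = 1/12 × (0.0312500 − 0.100000) = -0.00572917.
Running total after k=1: 68.7561.
k=2: B_{4}/(4)! × [f^{(3)}(32) − f^{(3)}(10)] = −1/720 × (6.10352e-05 − 0.00200000) = 2.69301e-06.
Running total after k=2: 68.7561.
k=3: B_{6}/(6)! × [f^{(5)}(32) − f^{(5)}(10)] = 1/30240 × (7.15256e-07 − 0.000240000) = -7.91286e-09.
Running total after k=3: 68.7561.
k=4: B_{8}/(8)! × [f^{(7)}(32) − f^{(7)}(10)] = −1/1209600 × (2.09548e-08 − 7.20000e-05) = 5.95065e-11.

S_4 ≈ 68.7561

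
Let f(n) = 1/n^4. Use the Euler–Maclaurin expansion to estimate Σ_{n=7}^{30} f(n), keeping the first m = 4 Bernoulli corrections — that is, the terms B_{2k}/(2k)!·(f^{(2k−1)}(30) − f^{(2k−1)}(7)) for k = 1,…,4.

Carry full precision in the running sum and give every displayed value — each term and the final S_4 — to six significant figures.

∫_7^30 1/x^4 dx evaluates to 0.000959472.
½[f(7) + f(30)] = ½[0.000416493 + 1.23457e-06] = 0.000208864.
Integral + boundary = 0.00116834.
Correction k=1: B_{2}/2! · (f^{(1)}(30) − f^{(1)}(7)) = 1/12 · (-1.64609e-07 − (-0.000237996)) = 1.98193e-05.
After k=1: 0.00118815.
Correction k=2: B_{4}/4! · (f^{(3)}(30) − f^{(3)}(7)) = −1/720 · (-5.48697e-09 − (-0.000145712)) = -2.02370e-07.
After k=2: 0.00118795.
Correction k=3: B_{6}/6! · (f^{(5)}(30) − f^{(5)}(7)) = 1/30240 · (-3.41411e-10 − (-0.000166528)) = 5.50686e-09.
After k=3: 0.00118796.
Correction k=4: B_{8}/8! · (f^{(7)}(30) − f^{(7)}(7)) = −1/1209600 · (-3.41411e-11 − (-0.000305868)) = -2.52867e-10.

S_4 ≈ 0.00118796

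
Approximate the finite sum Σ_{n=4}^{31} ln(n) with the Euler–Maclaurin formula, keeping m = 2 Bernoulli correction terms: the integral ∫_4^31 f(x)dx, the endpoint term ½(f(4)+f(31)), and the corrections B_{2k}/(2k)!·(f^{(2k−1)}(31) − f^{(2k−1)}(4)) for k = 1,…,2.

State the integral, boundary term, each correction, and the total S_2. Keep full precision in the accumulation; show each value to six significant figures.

S_2 ≈ 76.3005

∫_4^31 ln(x) dx evaluates to 73.9084.
Boundary: ½(f(4) + f(31)) = ½(1.38629 + 3.43399) = 2.41014.
So far: 76.3186.
Correction k=1: B_{2}/2! · (f^{(1)}(31) − f^{(1)}(4)) = 1/12 · (0.0322581 − 0.250000) = -0.0181452.
Partial sum through k=1: 76.3004.
Correction k=2: B_{4}/4! · (f^{(3)}(31) − f^{(3)}(4)) = −1/720 · (6.71344e-05 − 0.0312500) = 4.33095e-05.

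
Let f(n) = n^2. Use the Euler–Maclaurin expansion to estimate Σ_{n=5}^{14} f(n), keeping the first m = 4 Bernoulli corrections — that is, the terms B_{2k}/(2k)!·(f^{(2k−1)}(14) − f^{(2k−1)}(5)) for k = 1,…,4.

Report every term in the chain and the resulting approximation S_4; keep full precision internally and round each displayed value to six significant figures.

S_4 ≈ 985.000

∫_5^14 x^2 dx evaluates to 873.000.
½[f(5) + f(14)] = ½[25.0000 + 196.000] = 110.500.
Running total after boundary: 983.500.
Order-1 term: 1/12 · (28.0000 − 10.0000) = 1.50000.
Running total after k=1: 985.000.
Order-2 term: −1/720 · (0.00000 − 0.00000) = 0.00000.
Running total after k=2: 985.000.
Order-3 term: 1/30240 · (0.00000 − 0.00000) = 0.00000.
Running total after k=3: 985.000.
Order-4 term: −1/1209600 · (0.00000 − 0.00000) = 0.00000.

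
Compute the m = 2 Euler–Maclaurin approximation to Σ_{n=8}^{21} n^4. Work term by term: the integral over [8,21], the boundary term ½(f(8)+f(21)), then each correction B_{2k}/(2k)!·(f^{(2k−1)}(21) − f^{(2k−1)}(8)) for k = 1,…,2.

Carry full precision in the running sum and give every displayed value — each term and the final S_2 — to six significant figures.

∫_8^21 x^4 dx evaluates to 810267.
Endpoint term: (f(8) + f(21))/2 = (4096.00 + 194481)/2 = 99288.5.
Integral + boundary = 909555.
Order-1 term: 1/12 · (37044.0 − 2048.00) = 2916.33.
Partial sum through k=1: 912471.
Order-2 term: −1/720 · (504.000 − 192.000) = -0.433333.

S_2 ≈ 912471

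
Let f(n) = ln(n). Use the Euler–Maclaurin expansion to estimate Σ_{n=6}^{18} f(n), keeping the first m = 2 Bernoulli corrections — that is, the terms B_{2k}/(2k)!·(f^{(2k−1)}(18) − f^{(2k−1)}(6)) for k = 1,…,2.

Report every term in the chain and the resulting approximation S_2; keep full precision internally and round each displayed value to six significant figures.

The integral term ∫_6^18 ln(x) dx = 29.2761.
Boundary: ½(f(6) + f(18)) = ½(1.79176 + 2.89037) = 2.34107.
Integral + boundary = 31.6172.
Correction k=1: B_{2}/2! · (f^{(1)}(18) − f^{(1)}(6)) = 1/12 · (0.0555556 − 0.166667) = -0.00925926.
Running total after k=1: 31.6079.
Correction k=2: B_{4}/4! · (f^{(3)}(18) − f^{(3)}(6)) = −1/720 · (0.000342936 − 0.00925926) = 1.23838e-05.

S_2 ≈ 31.6080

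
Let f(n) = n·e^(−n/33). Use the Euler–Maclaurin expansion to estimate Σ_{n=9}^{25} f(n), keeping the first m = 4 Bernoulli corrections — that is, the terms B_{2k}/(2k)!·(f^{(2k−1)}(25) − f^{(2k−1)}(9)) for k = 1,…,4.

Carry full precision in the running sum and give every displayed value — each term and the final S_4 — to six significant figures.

S_4 ≈ 167.125

The integral term ∫_9^25 x·e^(−x/33) dx = 157.876.
½[f(9) + f(25)] = ½[6.85170 + 11.7200] = 9.28587.
So far: 167.162.
k=1: B_{2}/(2)! × [f^{(1)}(25) − f^{(1)}(9)] = 1/12 × (0.113649 − 0.553673) = -0.0366687.
After k=1: 167.125.
k=2: B_{4}/(4)! × [f^{(3)}(25) − f^{(3)}(9)] = −1/720 × (0.000965337 − 0.00190659) = 1.30729e-06.
After k=2: 167.125.
k=3: B_{6}/(6)! × [f^{(5)}(25) − f^{(5)}(9)] = 1/30240 × (1.67706e-06 − 3.03467e-06) = -4.48945e-11.
After k=3: 167.125.
k=4: B_{8}/(8)! × [f^{(7)}(25) − f^{(7)}(9)] = −1/1209600 × (2.26599e-09 − 3.96562e-09) = 1.40512e-15.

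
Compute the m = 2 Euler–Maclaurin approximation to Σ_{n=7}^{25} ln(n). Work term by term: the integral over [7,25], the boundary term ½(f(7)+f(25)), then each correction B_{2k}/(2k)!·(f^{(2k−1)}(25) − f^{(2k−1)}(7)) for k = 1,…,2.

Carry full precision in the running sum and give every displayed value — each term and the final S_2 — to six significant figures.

S_2 ≈ 51.4244

Integral: ∫_7^25 ln(x) dx = 48.8505.
Boundary: ½(f(7) + f(25)) = ½(1.94591 + 3.21888) = 2.58239.
Running total after boundary: 51.4329.
k=1: B_{2}/(2)! × [f^{(1)}(25) − f^{(1)}(7)] = 1/12 × (0.0400000 − 0.142857) = -0.00857143.
Partial sum through k=1: 51.4243.
k=2: B_{4}/(4)! × [f^{(3)}(25) − f^{(3)}(7)] = −1/720 × (0.000128000 − 0.00583090) = 7.92070e-06.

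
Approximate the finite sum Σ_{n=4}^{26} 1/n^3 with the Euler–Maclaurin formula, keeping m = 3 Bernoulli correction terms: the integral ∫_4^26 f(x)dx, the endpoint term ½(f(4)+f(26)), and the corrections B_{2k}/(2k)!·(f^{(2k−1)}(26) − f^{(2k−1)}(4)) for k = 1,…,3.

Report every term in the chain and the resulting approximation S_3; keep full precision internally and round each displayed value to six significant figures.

Integral: ∫_4^26 1/x^3 dx = 0.0305104.
Boundary: ½(f(4) + f(26)) = ½(0.0156250 + 5.68958e-05) = 0.00784095.
Running total after boundary: 0.0383513.
Correction k=1: B_{2}/2! · (f^{(1)}(26) − f^{(1)}(4)) = 1/12 · (-6.56490e-06 − (-0.0117188)) = 0.000976015.
Partial sum through k=1: 0.0393273.
Correction k=2: B_{4}/4! · (f^{(3)}(26) − f^{(3)}(4)) = −1/720 · (-1.94228e-07 − (-0.0146484)) = -2.03448e-05.
Partial sum through k=2: 0.0393070.
Correction k=3: B_{6}/6! · (f^{(5)}(26) − f^{(5)}(4)) = 1/30240 · (-1.20674e-08 − (-0.0384521)) = 1.27157e-06.

S_3 ≈ 0.0393082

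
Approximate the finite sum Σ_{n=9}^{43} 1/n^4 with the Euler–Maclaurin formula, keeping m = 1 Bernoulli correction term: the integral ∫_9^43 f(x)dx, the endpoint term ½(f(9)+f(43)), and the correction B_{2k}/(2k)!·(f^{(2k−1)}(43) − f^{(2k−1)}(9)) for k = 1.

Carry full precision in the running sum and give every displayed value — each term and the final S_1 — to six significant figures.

∫_9^43 1/x^4 dx evaluates to 0.000453055.
Boundary: ½(f(9) + f(43)) = ½(0.000152416 + 2.92500e-07) = 7.63541e-05.
Integral + boundary = 0.000529409.
Correction k=1: B_{2}/2! · (f^{(1)}(43) − f^{(1)}(9)) = 1/12 · (-2.72093e-08 − (-6.77404e-05)) = 5.64276e-06.

S_1 ≈ 0.000535052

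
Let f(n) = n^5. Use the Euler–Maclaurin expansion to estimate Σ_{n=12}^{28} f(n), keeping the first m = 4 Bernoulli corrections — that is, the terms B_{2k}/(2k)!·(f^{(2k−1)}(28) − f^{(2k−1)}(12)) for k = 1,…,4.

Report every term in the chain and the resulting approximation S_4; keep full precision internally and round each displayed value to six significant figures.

S_4 ≈ 8.87944e+07

The integral term ∫_12^28 x^5 dx = 7.98174e+07.
Endpoint term: (f(12) + f(28))/2 = (248832 + 1.72104e+07)/2 = 8.72960e+06.
Running total after boundary: 8.85470e+07.
Correction k=1: B_{2}/2! · (f^{(1)}(28) − f^{(1)}(12)) = 1/12 · (3.07328e+06 − 103680) = 247467.
Running total after k=1: 8.87945e+07.
Correction k=2: B_{4}/4! · (f^{(3)}(28) − f^{(3)}(12)) = −1/720 · (47040.0 − 8640.00) = -53.3333.
Running total after k=2: 8.87944e+07.
Correction k=3: B_{6}/6! · (f^{(5)}(28) − f^{(5)}(12)) = 1/30240 · (120.000 − 120.000) = 0.00000.
Running total after k=3: 8.87944e+07.
Correction k=4: B_{8}/8! · (f^{(7)}(28) − f^{(7)}(12)) = −1/1209600 · (0.00000 − 0.00000) = 0.00000.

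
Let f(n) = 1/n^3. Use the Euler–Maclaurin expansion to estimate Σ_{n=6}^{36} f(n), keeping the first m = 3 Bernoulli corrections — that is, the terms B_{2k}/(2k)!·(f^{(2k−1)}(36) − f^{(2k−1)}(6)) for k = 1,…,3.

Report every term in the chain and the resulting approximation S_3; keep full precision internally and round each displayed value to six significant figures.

S_3 ≈ 0.0160196

∫_6^36 1/x^3 dx evaluates to 0.0135031.
Boundary: ½(f(6) + f(36)) = ½(0.00462963 + 2.14335e-05) = 0.00232553.
So far: 0.0158286.
Order-1 term: 1/12 · (-1.78612e-06 − (-0.00231481)) = 0.000192752.
Running total after k=1: 0.0160214.
Order-2 term: −1/720 · (-2.75636e-08 − (-0.00128601)) = -1.78608e-06.
Running total after k=2: 0.0160196.
Order-3 term: 1/30240 · (-8.93265e-10 − (-0.00150034)) = 4.96145e-08.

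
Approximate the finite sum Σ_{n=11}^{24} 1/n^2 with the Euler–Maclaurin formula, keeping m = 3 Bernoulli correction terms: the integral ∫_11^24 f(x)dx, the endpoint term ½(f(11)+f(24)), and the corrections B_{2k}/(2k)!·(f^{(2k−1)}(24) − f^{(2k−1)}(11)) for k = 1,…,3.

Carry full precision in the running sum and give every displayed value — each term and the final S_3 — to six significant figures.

Integral: ∫_11^24 1/x^2 dx = 0.0492424.
½[f(11) + f(24)] = ½[0.00826446 + 0.00173611] = 0.00500029.
So far: 0.0542427.
Correction k=1: B_{2}/2! · (f^{(1)}(24) − f^{(1)}(11)) = 1/12 · (-0.000144676 − (-0.00150263)) = 0.000113163.
After k=1: 0.0543559.
Correction k=2: B_{4}/4! · (f^{(3)}(24) − f^{(3)}(11)) = −1/720 · (-3.01408e-06 − (-0.000149021)) = -2.02788e-07.
After k=2: 0.0543557.
Correction k=3: B_{6}/6! · (f^{(5)}(24) − f^{(5)}(11)) = 1/30240 · (-1.56983e-07 − (-3.69474e-05)) = 1.21661e-09.

S_3 ≈ 0.0543557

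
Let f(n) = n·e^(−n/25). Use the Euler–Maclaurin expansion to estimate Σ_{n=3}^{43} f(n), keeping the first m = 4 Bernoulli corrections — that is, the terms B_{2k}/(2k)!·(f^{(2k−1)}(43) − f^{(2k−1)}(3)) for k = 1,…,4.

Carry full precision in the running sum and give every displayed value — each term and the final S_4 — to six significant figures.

S_4 ≈ 321.536

Integral: ∫_3^43 x·e^(−x/25) dx = 316.432.
Endpoint term: (f(3) + f(43))/2 = (2.66076 + 7.69984)/2 = 5.18030.
Running total after boundary: 321.612.
k=1: B_{2}/(2)! × [f^{(1)}(43) − f^{(1)}(3)] = 1/12 × (-0.128928 − 0.780490) = -0.0757848.
After k=1: 321.536.
k=2: B_{4}/(4)! × [f^{(3)}(43) − f^{(3)}(3)] = −1/720 × (0.000366727 − 0.00408693) = 5.16695e-06.
After k=2: 321.536.
k=3: B_{6}/(6)! × [f^{(5)}(43) − f^{(5)}(3)] = 1/30240 × (1.50358e-06 − 1.10801e-05) = -3.16684e-10.
After k=3: 321.536.
k=4: B_{8}/(8)! × [f^{(7)}(43) − f^{(7)}(3)] = −1/1209600 × (3.87264e-09 − 2.49938e-08) = 1.74613e-14.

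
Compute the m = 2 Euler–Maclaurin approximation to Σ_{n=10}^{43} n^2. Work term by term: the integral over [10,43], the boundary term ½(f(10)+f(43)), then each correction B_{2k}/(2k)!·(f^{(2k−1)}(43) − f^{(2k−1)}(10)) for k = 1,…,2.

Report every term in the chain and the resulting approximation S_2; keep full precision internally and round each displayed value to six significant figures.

The integral term ∫_10^43 x^2 dx = 26169.0.
Endpoint term: (f(10) + f(43))/2 = (100.000 + 1849.00)/2 = 974.500.
Integral + boundary = 27143.5.
Correction k=1: B_{2}/2! · (f^{(1)}(43) − f^{(1)}(10)) = 1/12 · (86.0000 − 20.0000) = 5.50000.
Partial sum through k=1: 27149.0.
Correction k=2: B_{4}/4! · (f^{(3)}(43) − f^{(3)}(10)) = −1/720 · (0.00000 − 0.00000) = 0.00000.

S_2 ≈ 27149.0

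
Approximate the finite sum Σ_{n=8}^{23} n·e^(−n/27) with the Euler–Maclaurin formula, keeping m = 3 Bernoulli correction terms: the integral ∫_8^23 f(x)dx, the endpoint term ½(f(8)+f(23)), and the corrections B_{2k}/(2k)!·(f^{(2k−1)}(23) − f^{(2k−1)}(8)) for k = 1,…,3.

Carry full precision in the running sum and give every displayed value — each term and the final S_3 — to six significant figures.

∫_8^23 x·e^(−x/27) dx evaluates to 126.728.
Boundary: ½(f(8) + f(23)) = ½(5.94854 + 9.81236) = 7.88045.
Integral + boundary = 134.609.
Correction k=1: B_{2}/2! · (f^{(1)}(23) − f^{(1)}(8)) = 1/12 · (0.0632036 − 0.523251) = -0.0383373.
Running total after k=1: 134.570.
Correction k=2: B_{4}/4! · (f^{(3)}(23) − f^{(3)}(8)) = −1/720 · (0.00125714 − 0.00275773) = 2.08416e-06.
Running total after k=2: 134.570.
Correction k=3: B_{6}/6! · (f^{(5)}(23) − f^{(5)}(8)) = 1/30240 · (3.33000e-06 − 6.58120e-06) = -1.07513e-10.

S_3 ≈ 134.570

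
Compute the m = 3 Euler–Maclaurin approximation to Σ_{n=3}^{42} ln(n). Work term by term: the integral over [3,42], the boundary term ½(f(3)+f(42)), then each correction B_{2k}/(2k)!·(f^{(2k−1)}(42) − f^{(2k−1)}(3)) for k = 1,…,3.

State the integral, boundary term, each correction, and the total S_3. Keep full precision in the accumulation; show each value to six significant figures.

∫_3^42 ln(x) dx evaluates to 114.686.
Boundary: ½(f(3) + f(42)) = ½(1.09861 + 3.73767) = 2.41814.
Running total after boundary: 117.104.
Order-1 term: 1/12 · (0.0238095 − 0.333333) = -0.0257937.
After k=1: 117.079.
Order-2 term: −1/720 · (2.69949e-05 − 0.0740741) = 0.000102843.
After k=2: 117.079.
Order-3 term: 1/30240 · (1.83639e-07 − 0.0987654) = -3.26605e-06.

S_3 ≈ 117.079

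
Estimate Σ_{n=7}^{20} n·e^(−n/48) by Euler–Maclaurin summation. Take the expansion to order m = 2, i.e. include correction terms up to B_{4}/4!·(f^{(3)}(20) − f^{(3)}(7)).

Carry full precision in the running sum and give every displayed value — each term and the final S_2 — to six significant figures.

Integral: ∫_7^20 x·e^(−x/48) dx = 129.995.
Boundary: ½(f(7) + f(20)) = ½(6.05011 + 13.1848) = 9.61746.
Integral + boundary = 139.613.
Order-1 term: 1/12 · (0.384557 − 0.738258) = -0.0294751.
After k=1: 139.583.
Order-2 term: −1/720 · (0.000739166 − 0.00107069) = 4.60445e-07.

S_2 ≈ 139.583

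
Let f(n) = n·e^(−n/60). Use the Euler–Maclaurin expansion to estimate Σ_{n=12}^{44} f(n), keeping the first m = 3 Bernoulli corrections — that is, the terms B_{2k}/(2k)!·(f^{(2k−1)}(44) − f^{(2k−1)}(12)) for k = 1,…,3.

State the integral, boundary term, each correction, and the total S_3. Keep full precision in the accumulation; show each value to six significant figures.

The integral term ∫_12^44 x·e^(−x/60) dx = 539.812.
Boundary: ½(f(12) + f(44)) = ½(9.82477 + 21.1334) = 15.4791.
So far: 555.291.
Correction k=1: B_{2}/2! · (f^{(1)}(44) − f^{(1)}(12)) = 1/12 · (0.128081 − 0.654985) = -0.0439086.
After k=1: 555.247.
Correction k=2: B_{4}/4! · (f^{(3)}(44) − f^{(3)}(12)) = −1/720 · (0.000302414 − 0.000636791) = 4.64411e-07.
After k=2: 555.247.
Correction k=3: B_{6}/6! · (f^{(5)}(44) − f^{(5)}(12)) = 1/30240 · (1.58125e-07 − 3.03234e-07) = -4.79856e-12.

S_3 ≈ 555.247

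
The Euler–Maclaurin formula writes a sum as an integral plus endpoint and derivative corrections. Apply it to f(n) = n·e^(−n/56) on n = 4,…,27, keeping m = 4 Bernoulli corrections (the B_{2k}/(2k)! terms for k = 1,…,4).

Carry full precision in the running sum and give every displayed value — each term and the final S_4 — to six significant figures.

S_4 ≈ 268.575

Integral: ∫_4^27 x·e^(−x/56) dx = 258.422.
Boundary: ½(f(4) + f(27)) = ½(3.72425 + 16.6714) = 10.1978.
Running total after boundary: 268.620.
Order-1 term: 1/12 · (0.319755 − 0.864558) = -0.0454002.
Running total after k=1: 268.575.
Order-2 term: −1/720 · (0.000495750 − 0.000869478) = 5.19067e-07.
Running total after k=2: 268.575.
Order-3 term: 1/30240 · (2.83654e-07 − 4.66603e-07) = -6.04993e-12.
Running total after k=3: 268.575.
Order-4 term: −1/1209600 · (1.30492e-10 − 2.09168e-10) = 6.50425e-17.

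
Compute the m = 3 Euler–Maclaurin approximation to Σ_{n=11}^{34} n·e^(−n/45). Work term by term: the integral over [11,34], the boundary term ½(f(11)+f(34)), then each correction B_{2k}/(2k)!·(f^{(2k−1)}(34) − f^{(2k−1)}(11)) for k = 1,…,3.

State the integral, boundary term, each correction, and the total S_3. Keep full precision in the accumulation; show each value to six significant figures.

S_3 ≈ 315.805

The integral term ∫_11^34 x·e^(−x/45) dx = 303.552.
Endpoint term: (f(11) + f(34))/2 = (8.61453 + 15.9715)/2 = 12.2930.
So far: 315.845.
Order-1 term: 1/12 · (0.114828 − 0.591705) = -0.0397398.
Partial sum through k=1: 315.805.
Order-2 term: −1/720 · (0.000520655 − 0.00106567) = 7.56967e-07.
Partial sum through k=2: 315.805.
Order-3 term: 1/30240 · (4.86225e-07 − 9.08218e-07) = -1.39548e-11.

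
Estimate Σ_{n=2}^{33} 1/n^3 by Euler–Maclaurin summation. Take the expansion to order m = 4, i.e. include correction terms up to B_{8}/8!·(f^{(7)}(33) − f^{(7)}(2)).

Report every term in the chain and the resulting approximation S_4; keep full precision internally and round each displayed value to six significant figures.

S_4 ≈ 0.201557

∫_2^33 1/x^3 dx evaluates to 0.124541.
½[f(2) + f(33)] = ½[0.125000 + 2.78265e-05] = 0.0625139.
So far: 0.187055.
Correction k=1: B_{2}/2! · (f^{(1)}(33) − f^{(1)}(2)) = 1/12 · (-2.52968e-06 − (-0.187500)) = 0.0156248.
Running total after k=1: 0.202680.
Correction k=2: B_{4}/4! · (f^{(3)}(33) − f^{(3)}(2)) = −1/720 · (-4.64588e-08 − (-0.937500)) = -0.00130208.
Running total after k=2: 0.201377.
Correction k=3: B_{6}/6! · (f^{(5)}(33) − f^{(5)}(2)) = 1/30240 · (-1.79180e-09 − (-9.84375)) = 0.000325521.
Running total after k=3: 0.201703.
Correction k=4: B_{8}/8! · (f^{(7)}(33) − f^{(7)}(2)) = −1/1209600 · (-1.18466e-10 − (-177.188)) = -0.000146484.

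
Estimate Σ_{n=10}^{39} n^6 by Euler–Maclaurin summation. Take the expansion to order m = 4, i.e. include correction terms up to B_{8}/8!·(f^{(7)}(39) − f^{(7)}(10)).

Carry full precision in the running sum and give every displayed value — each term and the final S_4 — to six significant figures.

Integral: ∫_10^39 x^6 dx = 1.96030e+10.
Endpoint term: (f(10) + f(39))/2 = (1.00000e+06 + 3.51874e+09)/2 = 1.75987e+09.
So far: 2.13629e+10.
Order-1 term: 1/12 · (5.41345e+08 − 600000) = 4.50621e+07.
After k=1: 2.14079e+10.
Order-2 term: −1/720 · (7.11828e+06 − 120000) = -9719.83.
After k=2: 2.14079e+10.
Order-3 term: 1/30240 · (28080.0 − 7200.00) = 0.690476.
After k=3: 2.14079e+10.
Order-4 term: −1/1209600 · (0.00000 − 0.00000) = 0.00000.

S_4 ≈ 2.14079e+10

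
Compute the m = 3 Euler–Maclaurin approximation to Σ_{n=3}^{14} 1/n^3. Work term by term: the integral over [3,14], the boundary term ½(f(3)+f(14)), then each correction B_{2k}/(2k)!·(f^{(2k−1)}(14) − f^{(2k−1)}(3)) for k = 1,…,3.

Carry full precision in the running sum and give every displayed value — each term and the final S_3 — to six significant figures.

The integral term ∫_3^14 1/x^3 dx = 0.0530045.
Boundary: ½(f(3) + f(14)) = ½(0.0370370 + 0.000364431) = 0.0187007.
So far: 0.0717053.
Order-1 term: 1/12 · (-7.80925e-05 − (-0.0370370)) = 0.00307991.
Running total after k=1: 0.0747852.
Order-2 term: −1/720 · (-7.96862e-06 − (-0.0823045)) = -0.000114301.
Running total after k=2: 0.0746709.
Order-3 term: 1/30240 · (-1.70756e-06 − (-0.384088)) = 1.27013e-05.

S_3 ≈ 0.0746836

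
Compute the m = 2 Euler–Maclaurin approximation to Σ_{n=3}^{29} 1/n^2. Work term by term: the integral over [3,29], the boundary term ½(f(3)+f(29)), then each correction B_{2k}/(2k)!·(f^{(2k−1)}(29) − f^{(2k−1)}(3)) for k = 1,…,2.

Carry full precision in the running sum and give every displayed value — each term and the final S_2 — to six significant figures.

Integral: ∫_3^29 1/x^2 dx = 0.298851.
Endpoint term: (f(3) + f(29))/2 = (0.111111 + 0.00118906)/2 = 0.0561501.
Running total after boundary: 0.355001.
Correction k=1: B_{2}/2! · (f^{(1)}(29) − f^{(1)}(3)) = 1/12 · (-8.20042e-05 − (-0.0740741)) = 0.00616601.
Running total after k=1: 0.361167.
Correction k=2: B_{4}/4! · (f^{(3)}(29) − f^{(3)}(3)) = −1/720 · (-1.17010e-06 − (-0.0987654)) = -0.000137173.

S_2 ≈ 0.361029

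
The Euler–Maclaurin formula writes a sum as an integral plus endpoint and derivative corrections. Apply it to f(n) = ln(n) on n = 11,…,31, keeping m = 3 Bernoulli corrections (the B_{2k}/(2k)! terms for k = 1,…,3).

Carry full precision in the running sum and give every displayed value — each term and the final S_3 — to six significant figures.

S_3 ≈ 62.9878

Integral: ∫_11^31 ln(x) dx = 60.0768.
½[f(11) + f(31)] = ½[2.39790 + 3.43399] = 2.91594.
Running total after boundary: 62.9927.
Correction k=1: B_{2}/2! · (f^{(1)}(31) − f^{(1)}(11)) = 1/12 · (0.0322581 − 0.0909091) = -0.00488759.
Partial sum through k=1: 62.9878.
Correction k=2: B_{4}/4! · (f^{(3)}(31) − f^{(3)}(11)) = −1/720 · (6.71344e-05 − 0.00150263) = 1.99374e-06.
Partial sum through k=2: 62.9878.
Correction k=3: B_{6}/6! · (f^{(5)}(31) − f^{(5)}(11)) = 1/30240 · (8.38306e-07 − 0.000149021) = -4.90023e-09.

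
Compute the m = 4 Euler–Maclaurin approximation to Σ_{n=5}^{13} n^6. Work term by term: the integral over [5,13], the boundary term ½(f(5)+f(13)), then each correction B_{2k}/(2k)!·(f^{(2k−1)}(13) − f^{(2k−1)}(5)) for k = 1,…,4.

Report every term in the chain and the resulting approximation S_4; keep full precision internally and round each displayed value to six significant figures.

The integral term ∫_5^13 x^6 dx = 8.95291e+06.
½[f(5) + f(13)] = ½[15625.0 + 4.82681e+06] = 2.42122e+06.
Integral + boundary = 1.13741e+07.
Correction k=1: B_{2}/2! · (f^{(1)}(13) − f^{(1)}(5)) = 1/12 · (2.22776e+06 − 18750.0) = 184084.
Running total after k=1: 1.15582e+07.
Correction k=2: B_{4}/4! · (f^{(3)}(13) − f^{(3)}(5)) = −1/720 · (263640 − 15000.0) = -345.333.
Running total after k=2: 1.15579e+07.
Correction k=3: B_{6}/6! · (f^{(5)}(13) − f^{(5)}(5)) = 1/30240 · (9360.00 − 3600.00) = 0.190476.
Running total after k=3: 1.15579e+07.
Correction k=4: B_{8}/8! · (f^{(7)}(13) − f^{(7)}(5)) = −1/1209600 · (0.00000 − 0.00000) = 0.00000.

S_4 ≈ 1.15579e+07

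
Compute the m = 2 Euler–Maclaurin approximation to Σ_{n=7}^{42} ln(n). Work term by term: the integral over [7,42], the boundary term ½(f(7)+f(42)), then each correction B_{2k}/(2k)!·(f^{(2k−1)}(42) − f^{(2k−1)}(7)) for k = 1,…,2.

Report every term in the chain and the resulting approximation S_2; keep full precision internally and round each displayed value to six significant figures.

S_2 ≈ 111.193

Integral: ∫_7^42 ln(x) dx = 108.361.
Endpoint term: (f(7) + f(42))/2 = (1.94591 + 3.73767)/2 = 2.84179.
Integral + boundary = 111.203.
Order-1 term: 1/12 · (0.0238095 − 0.142857) = -0.00992063.
Running total after k=1: 111.193.
Order-2 term: −1/720 · (2.69949e-05 − 0.00583090) = 8.06098e-06.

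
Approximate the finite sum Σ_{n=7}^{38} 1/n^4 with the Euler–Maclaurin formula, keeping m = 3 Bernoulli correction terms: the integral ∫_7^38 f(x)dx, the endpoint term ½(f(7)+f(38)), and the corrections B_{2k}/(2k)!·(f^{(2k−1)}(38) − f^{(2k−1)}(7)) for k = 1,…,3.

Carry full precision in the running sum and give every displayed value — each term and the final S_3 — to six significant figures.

Integral: ∫_7^38 1/x^4 dx = 0.000965743.
Boundary: ½(f(7) + f(38)) = ½(0.000416493 + 4.79585e-07) = 0.000208486.
Running total after boundary: 0.00117423.
k=1: B_{2}/(2)! × [f^{(1)}(38) − f^{(1)}(7)] = 1/12 × (-5.04826e-08 − (-0.000237996)) = 1.98288e-05.
After k=1: 0.00119406.
k=2: B_{4}/(4)! × [f^{(3)}(38) − f^{(3)}(7)] = −1/720 × (-1.04881e-09 − (-0.000145712)) = -2.02376e-07.
After k=2: 0.00119386.
k=3: B_{6}/(6)! × [f^{(5)}(38) − f^{(5)}(7)] = 1/30240 × (-4.06740e-11 − (-0.000166528)) = 5.50687e-09.

S_3 ≈ 0.00119386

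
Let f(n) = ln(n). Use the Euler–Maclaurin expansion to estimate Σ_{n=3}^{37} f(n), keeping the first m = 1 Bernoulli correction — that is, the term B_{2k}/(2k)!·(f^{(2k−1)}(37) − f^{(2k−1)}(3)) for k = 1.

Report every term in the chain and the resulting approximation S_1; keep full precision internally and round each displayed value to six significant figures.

∫_3^37 ln(x) dx evaluates to 96.3081.
Endpoint term: (f(3) + f(37))/2 = (1.09861 + 3.61092)/2 = 2.35477.
So far: 98.6629.
k=1: B_{2}/(2)! × [f^{(1)}(37) − f^{(1)}(3)] = 1/12 × (0.0270270 − 0.333333) = -0.0255255.

S_1 ≈ 98.6374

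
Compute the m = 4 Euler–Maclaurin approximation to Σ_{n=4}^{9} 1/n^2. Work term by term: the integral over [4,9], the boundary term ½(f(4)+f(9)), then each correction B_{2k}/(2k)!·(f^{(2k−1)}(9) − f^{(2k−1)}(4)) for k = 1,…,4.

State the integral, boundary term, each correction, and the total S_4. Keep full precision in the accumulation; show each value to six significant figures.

∫_4^9 1/x^2 dx evaluates to 0.138889.
Boundary: ½(f(4) + f(9)) = ½(0.0625000 + 0.0123457) = 0.0374228.
Integral + boundary = 0.176312.
Order-1 term: 1/12 · (-0.00274348 − (-0.0312500)) = 0.00237554.
Running total after k=1: 0.178687.
Order-2 term: −1/720 · (-0.000406442 − (-0.0234375)) = -3.19876e-05.
Running total after k=2: 0.178655.
Order-3 term: 1/30240 · (-0.000150534 − (-0.0439453)) = 1.44824e-06.
Running total after k=3: 0.178657.
Order-4 term: −1/1209600 · (-0.000104073 − (-0.153809)) = -1.27071e-07.

S_4 ≈ 0.178657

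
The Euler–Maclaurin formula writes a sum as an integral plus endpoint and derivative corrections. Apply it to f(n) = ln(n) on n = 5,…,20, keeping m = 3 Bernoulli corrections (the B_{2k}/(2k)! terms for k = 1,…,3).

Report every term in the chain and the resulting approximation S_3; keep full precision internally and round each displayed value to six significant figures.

∫_5^20 ln(x) dx evaluates to 36.8675.
½[f(5) + f(20)] = ½[1.60944 + 2.99573] = 2.30259.
Integral + boundary = 39.1700.
k=1: B_{2}/(2)! × [f^{(1)}(20) − f^{(1)}(5)] = 1/12 × (0.0500000 − 0.200000) = -0.0125000.
Partial sum through k=1: 39.1575.
k=2: B_{4}/(4)! × [f^{(3)}(20) − f^{(3)}(5)] = −1/720 × (0.000250000 − 0.0160000) = 2.18750e-05.
Partial sum through k=2: 39.1576.
k=3: B_{6}/(6)! × [f^{(5)}(20) − f^{(5)}(5)] = 1/30240 × (7.50000e-06 − 0.00768000) = -2.53720e-07.

S_3 ≈ 39.1576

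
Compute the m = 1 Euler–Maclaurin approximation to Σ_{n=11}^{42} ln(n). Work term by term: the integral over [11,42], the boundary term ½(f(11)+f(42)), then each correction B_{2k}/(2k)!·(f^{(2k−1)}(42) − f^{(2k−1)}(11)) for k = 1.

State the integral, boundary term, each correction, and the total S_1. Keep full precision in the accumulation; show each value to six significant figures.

∫_11^42 ln(x) dx evaluates to 99.6053.
Boundary: ½(f(11) + f(42)) = ½(2.39790 + 3.73767) = 3.06778.
Running total after boundary: 102.673.
Order-1 term: 1/12 · (0.0238095 − 0.0909091) = -0.00559163.

S_1 ≈ 102.667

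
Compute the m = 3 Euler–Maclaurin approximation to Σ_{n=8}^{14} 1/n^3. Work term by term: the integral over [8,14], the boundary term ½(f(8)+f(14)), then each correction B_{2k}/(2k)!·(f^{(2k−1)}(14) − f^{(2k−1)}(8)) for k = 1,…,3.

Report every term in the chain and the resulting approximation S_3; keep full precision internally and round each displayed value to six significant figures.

The integral term ∫_8^14 1/x^3 dx = 0.00526148.
Endpoint term: (f(8) + f(14))/2 = (0.00195312 + 0.000364431)/2 = 0.00115878.
Integral + boundary = 0.00642026.
k=1: B_{2}/(2)! × [f^{(1)}(14) − f^{(1)}(8)] = 1/12 × (-7.80925e-05 − (-0.000732422)) = 5.45275e-05.
Running total after k=1: 0.00647479.
k=2: B_{4}/(4)! × [f^{(3)}(14) − f^{(3)}(8)] = −1/720 × (-7.96862e-06 − (-0.000228882)) = -3.06824e-07.
Running total after k=2: 0.00647448.
k=3: B_{6}/(6)! × [f^{(5)}(14) − f^{(5)}(8)] = 1/30240 × (-1.70756e-06 − (-0.000150204)) = 4.91059e-09.

S_3 ≈ 0.00647448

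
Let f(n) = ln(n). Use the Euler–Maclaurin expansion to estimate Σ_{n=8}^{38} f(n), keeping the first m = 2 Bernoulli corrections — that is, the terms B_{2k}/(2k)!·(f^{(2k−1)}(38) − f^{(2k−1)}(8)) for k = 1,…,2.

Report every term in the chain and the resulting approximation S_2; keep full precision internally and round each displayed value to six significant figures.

Integral: ∫_8^38 ln(x) dx = 91.5927.
½[f(8) + f(38)] = ½[2.07944 + 3.63759] = 2.85851.
So far: 94.4513.
Correction k=1: B_{2}/2! · (f^{(1)}(38) − f^{(1)}(8)) = 1/12 · (0.0263158 − 0.125000) = -0.00822368.
Running total after k=1: 94.4430.
Correction k=2: B_{4}/4! · (f^{(3)}(38) − f^{(3)}(8)) = −1/720 · (3.64485e-05 − 0.00390625) = 5.37472e-06.

S_2 ≈ 94.4430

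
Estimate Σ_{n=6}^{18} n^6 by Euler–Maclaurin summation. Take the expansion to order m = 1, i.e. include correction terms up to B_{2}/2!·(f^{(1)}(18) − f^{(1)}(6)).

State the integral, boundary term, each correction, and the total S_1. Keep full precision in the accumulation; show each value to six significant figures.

∫_6^18 x^6 dx evaluates to 8.74200e+07.
½[f(6) + f(18)] = ½[46656.0 + 3.40122e+07] = 1.70294e+07.
So far: 1.04449e+08.
Order-1 term: 1/12 · (1.13374e+07 − 46656.0) = 940896.

S_1 ≈ 1.05390e+08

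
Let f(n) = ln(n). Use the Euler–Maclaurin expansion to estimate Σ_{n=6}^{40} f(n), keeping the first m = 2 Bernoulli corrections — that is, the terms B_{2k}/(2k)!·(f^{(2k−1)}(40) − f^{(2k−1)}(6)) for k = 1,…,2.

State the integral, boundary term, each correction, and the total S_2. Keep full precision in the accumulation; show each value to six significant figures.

S_2 ≈ 105.533

Integral: ∫_6^40 ln(x) dx = 102.805.
Endpoint term: (f(6) + f(40))/2 = (1.79176 + 3.68888)/2 = 2.74032.
Running total after boundary: 105.545.
Correction k=1: B_{2}/2! · (f^{(1)}(40) − f^{(1)}(6)) = 1/12 · (0.0250000 − 0.166667) = -0.0118056.
Running total after k=1: 105.533.
Correction k=2: B_{4}/4! · (f^{(3)}(40) − f^{(3)}(6)) = −1/720 · (3.12500e-05 − 0.00925926) = 1.28167e-05.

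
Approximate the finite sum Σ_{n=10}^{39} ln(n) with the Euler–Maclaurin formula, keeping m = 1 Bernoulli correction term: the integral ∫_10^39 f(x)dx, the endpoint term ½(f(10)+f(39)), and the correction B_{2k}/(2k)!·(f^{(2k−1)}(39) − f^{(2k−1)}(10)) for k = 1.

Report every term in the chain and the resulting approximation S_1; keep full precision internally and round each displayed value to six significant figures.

∫_10^39 ln(x) dx evaluates to 90.8531.
Endpoint term: (f(10) + f(39))/2 = (2.30259 + 3.66356)/2 = 2.98307.
Integral + boundary = 93.8361.
k=1: B_{2}/(2)! × [f^{(1)}(39) − f^{(1)}(10)] = 1/12 × (0.0256410 − 0.100000) = -0.00619658.

S_1 ≈ 93.8299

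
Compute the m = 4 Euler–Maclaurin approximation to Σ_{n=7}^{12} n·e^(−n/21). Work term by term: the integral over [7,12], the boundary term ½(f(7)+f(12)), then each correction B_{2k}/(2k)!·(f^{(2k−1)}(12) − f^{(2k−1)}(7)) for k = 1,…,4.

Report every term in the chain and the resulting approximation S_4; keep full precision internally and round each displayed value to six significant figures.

∫_7^12 x·e^(−x/21) dx evaluates to 29.9708.
Endpoint term: (f(7) + f(12))/2 = (5.01572 + 6.77662)/2 = 5.89617.
Integral + boundary = 35.8669.
Correction k=1: B_{2}/2! · (f^{(1)}(12) − f^{(1)}(7)) = 1/12 · (0.242022 − 0.477688) = -0.0196388.
After k=1: 35.8473.
Correction k=2: B_{4}/4! · (f^{(3)}(12) − f^{(3)}(7)) = −1/720 · (0.00310988 − 0.00433277) = 1.69845e-06.
After k=2: 35.8473.
Correction k=3: B_{6}/6! · (f^{(5)}(12) − f^{(5)}(7)) = 1/30240 · (1.28593e-05 − 1.71935e-05) = -1.43326e-10.
After k=3: 35.8473.
Correction k=4: B_{8}/8! · (f^{(7)}(12) − f^{(7)}(7)) = −1/1209600 · (4.23283e-08 − 5.56965e-08) = 1.10518e-14.

S_4 ≈ 35.8473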